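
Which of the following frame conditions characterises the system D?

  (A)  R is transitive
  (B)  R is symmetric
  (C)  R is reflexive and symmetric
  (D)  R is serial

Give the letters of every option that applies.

D

(A) this class determines K4, not D.
(B) this class determines KB, not D.
(C) this class determines B (= KTB), not D.
(D) D is sound and complete for exactly this class.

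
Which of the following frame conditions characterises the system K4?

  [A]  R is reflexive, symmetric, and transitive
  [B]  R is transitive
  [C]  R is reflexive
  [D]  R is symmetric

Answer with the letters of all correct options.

(A) this class determines S5, not K4.
(B) K4 is sound and complete for exactly this class.
(C) this class determines T (= KT), not K4.
(D) this class determines KB, not K4.

B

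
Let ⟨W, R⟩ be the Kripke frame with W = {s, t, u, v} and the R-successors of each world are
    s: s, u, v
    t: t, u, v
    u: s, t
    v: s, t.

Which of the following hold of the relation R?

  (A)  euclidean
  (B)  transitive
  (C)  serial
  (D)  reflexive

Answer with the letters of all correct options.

C

(A) not euclidean: s R u and s R v but not u R v.
(B) not transitive: s R u and u R t but not s R t.
(C) serial: every world has an R-successor.
(D) not reflexive: not u R u.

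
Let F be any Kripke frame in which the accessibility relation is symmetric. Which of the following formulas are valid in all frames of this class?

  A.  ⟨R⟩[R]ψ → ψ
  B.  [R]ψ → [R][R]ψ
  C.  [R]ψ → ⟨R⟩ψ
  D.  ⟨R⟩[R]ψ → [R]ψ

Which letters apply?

A

(A) ⟨R⟩[R]ψ → ψ is the dual of axiom B; it is valid on a frame exactly when R is symmetric. Every such R is symmetric, so valid.
(B) [R]ψ → [R][R]ψ is axiom 4, which corresponds to transitivity. Such an R need not be transitive — not valid.
(C) [R]ψ → ⟨R⟩ψ is axiom D, which corresponds to seriality. Such an R need not be serial — not valid.
(D) ⟨R⟩[R]ψ → [R]ψ is the dual of axiom 5; it is valid on a frame exactly when R is euclidean. Such an R need not be euclidean, so not valid.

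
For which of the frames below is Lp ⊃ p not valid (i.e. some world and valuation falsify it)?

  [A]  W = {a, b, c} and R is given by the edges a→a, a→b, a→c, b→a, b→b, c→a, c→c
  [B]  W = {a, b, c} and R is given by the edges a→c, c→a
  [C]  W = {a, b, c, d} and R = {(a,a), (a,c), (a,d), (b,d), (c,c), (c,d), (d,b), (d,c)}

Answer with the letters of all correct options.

The schema Lp ⊃ p is axiom T; it is valid on a frame iff R is reflexive.
(A) R is reflexive (each world relates to itself), so the schema is valid here.
(B) R is not reflexive (not a R a), so the schema fails here.
(C) R is not reflexive (not b R b), so the schema fails here.

B, C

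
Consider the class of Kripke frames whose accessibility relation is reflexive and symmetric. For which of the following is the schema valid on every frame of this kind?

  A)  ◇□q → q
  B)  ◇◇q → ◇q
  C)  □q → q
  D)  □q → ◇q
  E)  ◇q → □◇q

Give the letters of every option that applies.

A, C, D

Reflexive relations are serial.
(A) ◇□q → q is the dual of axiom B; it is valid on a frame exactly when R is symmetric. Every such R is symmetric, so valid.
(B) ◇◇q → ◇q is the dual of axiom 4, which corresponds to transitivity. Such an R need not be transitive — not valid.
(C) □q → q is axiom T, which corresponds to reflexivity. Every such R is reflexive — valid.
(D) □q → ◇q is axiom D; it is valid on a frame exactly when R is serial. Every such R is serial, so valid.
(E) ◇q → □◇q is axiom 5; it is valid on a frame exactly when R is euclidean. Such an R need not be euclidean, so not valid.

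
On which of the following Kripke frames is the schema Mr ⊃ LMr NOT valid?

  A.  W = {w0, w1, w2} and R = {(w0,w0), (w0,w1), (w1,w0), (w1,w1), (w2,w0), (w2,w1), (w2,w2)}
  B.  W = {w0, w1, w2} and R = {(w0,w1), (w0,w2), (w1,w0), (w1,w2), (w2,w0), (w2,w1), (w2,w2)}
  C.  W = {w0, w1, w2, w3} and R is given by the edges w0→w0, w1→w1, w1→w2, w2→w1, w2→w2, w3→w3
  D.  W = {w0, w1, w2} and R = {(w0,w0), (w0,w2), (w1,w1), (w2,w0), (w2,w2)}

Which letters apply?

A, B

The schema Mr ⊃ LMr is axiom 5; it is valid on a frame iff R is euclidean.
(A) R is not euclidean (w2 R w0 and w2 R w2 but not w0 R w2), so the schema fails here.
(B) R is not euclidean (w0 R w1 and w0 R w1 but not w1 R w1), so the schema fails here.
(C) R is euclidean (any two R-successors of the same world are R-related), so the schema is valid here.
(D) R is euclidean (any two R-successors of the same world are R-related), so the schema is valid here.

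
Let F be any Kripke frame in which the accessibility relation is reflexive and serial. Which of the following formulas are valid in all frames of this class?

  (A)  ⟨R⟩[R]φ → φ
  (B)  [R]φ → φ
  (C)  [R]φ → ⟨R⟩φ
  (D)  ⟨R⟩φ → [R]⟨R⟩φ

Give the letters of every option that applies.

(A) the dual of axiom B: valid iff R is symmetric. Such an R need not be symmetric — not valid.
(B) [R]φ → φ is axiom T, which corresponds to reflexivity. Every such R is reflexive — valid.
(C) [R]φ → ⟨R⟩φ is axiom D; it is valid on a frame exactly when R is serial. Every such R is serial, so valid.
(D) ⟨R⟩φ → [R]⟨R⟩φ is axiom 5; it is valid on a frame exactly when R is euclidean. Such an R need not be euclidean, so not valid.

B, C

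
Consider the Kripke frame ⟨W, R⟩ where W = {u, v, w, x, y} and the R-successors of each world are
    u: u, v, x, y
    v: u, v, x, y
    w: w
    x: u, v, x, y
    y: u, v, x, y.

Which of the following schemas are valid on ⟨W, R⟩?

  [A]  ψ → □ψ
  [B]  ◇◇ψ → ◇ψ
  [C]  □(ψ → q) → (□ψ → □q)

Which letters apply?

R is transitive: R is closed under composition.
R is not a subset of the identity: u R v with u ≠ v.
(A) ψ → □ψ (equivalent to ◇p→p) corresponds to R being a subset of the identity. Here R ⊄ identity, so not valid.
(B) the dual of axiom 4: valid iff R is transitive. R is transitive — valid.
(C) □(ψ → q) → (□ψ → □q) is axiom K, valid on every Kripke frame — valid.

B, C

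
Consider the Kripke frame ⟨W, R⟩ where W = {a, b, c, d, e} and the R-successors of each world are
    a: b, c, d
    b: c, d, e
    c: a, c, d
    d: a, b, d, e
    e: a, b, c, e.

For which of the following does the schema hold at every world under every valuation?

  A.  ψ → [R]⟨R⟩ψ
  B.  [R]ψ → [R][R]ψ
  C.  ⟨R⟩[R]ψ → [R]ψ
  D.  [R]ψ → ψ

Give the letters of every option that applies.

R is not reflexive: not a R a.
R is not symmetric: a R b but not b R a.
R is not transitive: a R b and b R e but not a R e.
R is not euclidean: a R c and a R b but not c R b.
(A) ψ → [R]⟨R⟩ψ (axiom B) characterises the symmetric frames. R is not symmetric — not valid.
(B) [R]ψ → [R][R]ψ (axiom 4) characterises the transitive frames. R is not transitive — not valid.
(C) ⟨R⟩[R]ψ → [R]ψ is the dual of axiom 5; it is valid on a frame exactly when R is euclidean. R is not euclidean, so not valid.
(D) [R]ψ → ψ is axiom T; it is valid on a frame exactly when R is reflexive. R is not reflexive, so not valid.

none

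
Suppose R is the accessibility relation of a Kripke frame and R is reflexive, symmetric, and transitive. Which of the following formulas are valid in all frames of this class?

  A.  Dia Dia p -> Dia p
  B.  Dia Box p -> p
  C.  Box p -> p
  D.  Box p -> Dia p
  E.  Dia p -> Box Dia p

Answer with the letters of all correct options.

A, B, C, D, E

A relation that is reflexive, symmetric, and transitive is also euclidean and serial.
(A) Dia Dia p -> Dia p is the dual of axiom 4; it is valid on a frame exactly when R is transitive. Every such R is transitive, so valid.
(B) the dual of axiom B: valid iff R is symmetric. Every such R is symmetric — valid.
(C) axiom T: valid iff R is reflexive. Every such R is reflexive — valid.
(D) Box p -> Dia p (axiom D) characterises the serial frames. Every such R is serial — valid.
(E) Dia p -> Box Dia p (axiom 5) characterises the euclidean frames. Every such R is euclidean — valid.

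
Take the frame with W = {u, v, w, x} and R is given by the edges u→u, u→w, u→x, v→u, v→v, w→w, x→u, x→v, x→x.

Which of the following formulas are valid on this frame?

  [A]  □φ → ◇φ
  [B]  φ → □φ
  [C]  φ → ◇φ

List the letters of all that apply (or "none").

A, C

R is reflexive: each world relates to itself.
R is serial: every world has an R-successor.
R is not a subset of the identity: u R w with u ≠ w.
(A) axiom D: valid iff R is serial. R is serial — valid.
(B) φ → □φ is equivalent to ◇p→p; it holds exactly when R ⊆ identity. Here R ⊄ identity — not valid.
(C) φ → ◇φ is the dual of axiom T; it is valid on a frame exactly when R is reflexive. R is reflexive, so valid.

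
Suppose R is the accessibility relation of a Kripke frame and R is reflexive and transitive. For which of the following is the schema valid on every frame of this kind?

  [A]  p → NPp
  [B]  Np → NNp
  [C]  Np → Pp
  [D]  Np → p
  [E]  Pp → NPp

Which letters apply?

B, C, D

Reflexive relations are serial.
(A) p → NPp is axiom B; it is valid on a frame exactly when R is symmetric. Such an R need not be symmetric, so not valid.
(B) axiom 4: valid iff R is transitive. Every such R is transitive — valid.
(C) Np → Pp is axiom D; it is valid on a frame exactly when R is serial. Every such R is serial, so valid.
(D) Np → p (axiom T) characterises the reflexive frames. Every such R is reflexive — valid.
(E) axiom 5: valid iff R is euclidean. Such an R need not be euclidean — not valid.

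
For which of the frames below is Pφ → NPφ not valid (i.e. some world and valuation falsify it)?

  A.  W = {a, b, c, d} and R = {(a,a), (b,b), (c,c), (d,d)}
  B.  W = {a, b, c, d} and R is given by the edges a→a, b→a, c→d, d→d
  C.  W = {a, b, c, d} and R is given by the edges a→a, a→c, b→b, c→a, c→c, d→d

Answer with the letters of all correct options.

The schema Pφ → NPφ is axiom 5; it is valid on a frame iff R is euclidean.
(A) R is euclidean (any two R-successors of the same world are R-related), so the schema is valid here.
(B) R is euclidean (any two R-successors of the same world are R-related), so the schema is valid here.
(C) R is euclidean (any two R-successors of the same world are R-related), so the schema is valid here.

none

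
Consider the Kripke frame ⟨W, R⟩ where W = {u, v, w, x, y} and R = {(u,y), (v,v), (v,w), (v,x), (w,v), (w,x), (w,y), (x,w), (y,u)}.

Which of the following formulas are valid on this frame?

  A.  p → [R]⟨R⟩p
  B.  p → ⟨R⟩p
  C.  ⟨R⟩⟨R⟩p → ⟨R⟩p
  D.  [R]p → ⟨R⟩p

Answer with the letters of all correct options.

D

R is not reflexive: not u R u.
R is not symmetric: v R x but not x R v.
R is not transitive: u R y and y R u but not u R u.
R is serial: every world has an R-successor.
(A) p → [R]⟨R⟩p is axiom B; it is valid on a frame exactly when R is symmetric. R is not symmetric, so not valid.
(B) p → ⟨R⟩p is the dual of axiom T, which corresponds to reflexivity. R is not reflexive — not valid.
(C) ⟨R⟩⟨R⟩p → ⟨R⟩p is the dual of axiom 4; it is valid on a frame exactly when R is transitive. R is not transitive, so not valid.
(D) [R]p → ⟨R⟩p (axiom D) characterises the serial frames. R is serial — valid.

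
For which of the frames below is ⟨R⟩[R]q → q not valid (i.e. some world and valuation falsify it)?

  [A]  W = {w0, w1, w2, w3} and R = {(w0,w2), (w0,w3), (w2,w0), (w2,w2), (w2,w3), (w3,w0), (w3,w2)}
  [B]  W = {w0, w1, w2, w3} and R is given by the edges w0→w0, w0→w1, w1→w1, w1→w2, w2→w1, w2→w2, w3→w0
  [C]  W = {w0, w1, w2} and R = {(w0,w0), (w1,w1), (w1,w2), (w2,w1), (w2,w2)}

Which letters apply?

B

The schema ⟨R⟩[R]q → q is the dual of axiom B; it is valid on a frame iff R is symmetric.
(A) R is symmetric (every R-edge is matched by its reverse), so the schema is valid here.
(B) R is not symmetric (w0 R w1 but not w1 R w0), so the schema fails here.
(C) R is symmetric (every R-edge is matched by its reverse), so the schema is valid here.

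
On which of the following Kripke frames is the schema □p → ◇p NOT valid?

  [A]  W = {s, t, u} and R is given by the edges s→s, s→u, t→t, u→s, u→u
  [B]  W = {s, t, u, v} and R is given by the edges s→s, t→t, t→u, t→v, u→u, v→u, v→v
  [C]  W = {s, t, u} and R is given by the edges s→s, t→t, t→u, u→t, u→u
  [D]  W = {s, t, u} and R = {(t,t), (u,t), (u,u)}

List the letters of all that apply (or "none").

The schema □p → ◇p is axiom D; it is valid on a frame iff R is serial.
(A) R is serial (every world has an R-successor), so the schema is valid here.
(B) R is serial (every world has an R-successor), so the schema is valid here.
(C) R is serial (every world has an R-successor), so the schema is valid here.
(D) R is not serial (s has no R-successor), so the schema fails here.

D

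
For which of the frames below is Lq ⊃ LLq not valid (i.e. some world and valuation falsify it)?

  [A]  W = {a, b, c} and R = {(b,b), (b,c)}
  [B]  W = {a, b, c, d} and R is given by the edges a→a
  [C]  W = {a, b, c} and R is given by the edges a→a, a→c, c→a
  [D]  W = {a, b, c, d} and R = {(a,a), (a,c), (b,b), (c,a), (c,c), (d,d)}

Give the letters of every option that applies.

The schema Lq ⊃ LLq is axiom 4; it is valid on a frame iff R is transitive.
(A) R is transitive (R is closed under composition), so the schema is valid here.
(B) R is transitive (R is closed under composition), so the schema is valid here.
(C) R is not transitive (c R a and a R c but not c R c), so the schema fails here.
(D) R is transitive (R is closed under composition), so the schema is valid here.

C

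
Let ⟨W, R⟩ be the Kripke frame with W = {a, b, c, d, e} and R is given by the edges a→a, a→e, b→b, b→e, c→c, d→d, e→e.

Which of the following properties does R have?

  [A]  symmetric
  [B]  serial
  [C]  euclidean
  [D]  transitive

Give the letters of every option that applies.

(A) not symmetric: a R e but not e R a.
(B) serial: every world has an R-successor.
(C) not euclidean: a R e and a R a but not e R a.
(D) transitive: R is closed under composition.

B, D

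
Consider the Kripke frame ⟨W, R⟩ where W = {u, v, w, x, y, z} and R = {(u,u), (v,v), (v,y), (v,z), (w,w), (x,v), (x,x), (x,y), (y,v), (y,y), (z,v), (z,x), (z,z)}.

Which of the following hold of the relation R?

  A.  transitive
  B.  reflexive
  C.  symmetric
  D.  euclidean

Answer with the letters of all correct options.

(A) not transitive: v R z and z R x but not v R x.
(B) reflexive: each world relates to itself.
(C) not symmetric: x R v but not v R x.
(D) not euclidean: v R y and v R z but not y R z.

B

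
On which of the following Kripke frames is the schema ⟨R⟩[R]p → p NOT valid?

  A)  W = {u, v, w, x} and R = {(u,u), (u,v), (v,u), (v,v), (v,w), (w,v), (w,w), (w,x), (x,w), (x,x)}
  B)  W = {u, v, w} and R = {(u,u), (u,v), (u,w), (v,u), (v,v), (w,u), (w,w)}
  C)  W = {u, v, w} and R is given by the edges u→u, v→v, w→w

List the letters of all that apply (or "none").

The schema ⟨R⟩[R]p → p is the dual of axiom B; it is valid on a frame iff R is symmetric.
(A) R is symmetric (every R-edge is matched by its reverse), so the schema is valid here.
(B) R is symmetric (every R-edge is matched by its reverse), so the schema is valid here.
(C) R is symmetric (every R-edge is matched by its reverse), so the schema is valid here.

none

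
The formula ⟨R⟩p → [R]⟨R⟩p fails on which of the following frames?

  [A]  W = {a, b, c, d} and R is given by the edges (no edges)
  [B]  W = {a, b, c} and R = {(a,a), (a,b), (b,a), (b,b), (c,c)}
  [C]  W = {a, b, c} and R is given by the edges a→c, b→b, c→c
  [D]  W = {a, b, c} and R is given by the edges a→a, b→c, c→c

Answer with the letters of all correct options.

none

The schema ⟨R⟩p → [R]⟨R⟩p is axiom 5; it is valid on a frame iff R is euclidean.
(A) R is euclidean (any two R-successors of the same world are R-related), so the schema is valid here.
(B) R is euclidean (any two R-successors of the same world are R-related), so the schema is valid here.
(C) R is euclidean (any two R-successors of the same world are R-related), so the schema is valid here.
(D) R is euclidean (any two R-successors of the same world are R-related), so the schema is valid here.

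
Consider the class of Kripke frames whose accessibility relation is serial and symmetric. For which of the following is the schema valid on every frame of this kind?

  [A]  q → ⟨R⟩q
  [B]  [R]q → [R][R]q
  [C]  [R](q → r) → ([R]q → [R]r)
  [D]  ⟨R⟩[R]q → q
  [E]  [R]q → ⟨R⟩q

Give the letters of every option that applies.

C, D, E

(A) q → ⟨R⟩q is the dual of axiom T, which corresponds to reflexivity. Such an R need not be reflexive — not valid.
(B) axiom 4: valid iff R is transitive. Such an R need not be transitive — not valid.
(C) [R](q → r) → ([R]q → [R]r) is axiom K, valid on every Kripke frame — valid.
(D) ⟨R⟩[R]q → q (the dual of axiom B) characterises the symmetric frames. Every such R is symmetric — valid.
(E) [R]q → ⟨R⟩q is axiom D, which corresponds to seriality. Every such R is serial — valid.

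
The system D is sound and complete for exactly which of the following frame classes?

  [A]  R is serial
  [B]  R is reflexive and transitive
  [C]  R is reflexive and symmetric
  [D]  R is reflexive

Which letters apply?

A

(A) D is sound and complete for exactly this class.
(B) this class determines S4, not D.
(C) this class determines B (= KTB), not D.
(D) this class determines T (= KT), not D.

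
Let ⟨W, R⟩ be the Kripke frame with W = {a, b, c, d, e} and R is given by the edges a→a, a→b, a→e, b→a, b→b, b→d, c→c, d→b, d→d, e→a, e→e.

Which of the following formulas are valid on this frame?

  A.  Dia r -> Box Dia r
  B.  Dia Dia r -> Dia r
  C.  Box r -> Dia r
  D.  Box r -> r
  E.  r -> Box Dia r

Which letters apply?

C, D, E

R is reflexive: each world relates to itself.
R is symmetric: every R-edge is matched by its reverse.
R is not transitive: a R b and b R d but not a R d.
R is not euclidean: a R b and a R e but not b R e.
R is serial: every world has an R-successor.
(A) Dia r -> Box Dia r is axiom 5; it is valid on a frame exactly when R is euclidean. R is not euclidean, so not valid.
(B) the dual of axiom 4: valid iff R is transitive. R is not transitive — not valid.
(C) Box r -> Dia r is axiom D; it is valid on a frame exactly when R is serial. R is serial, so valid.
(D) Box r -> r is axiom T; it is valid on a frame exactly when R is reflexive. R is reflexive, so valid.
(E) r -> Box Dia r is axiom B; it is valid on a frame exactly when R is symmetric. R is symmetric, so valid.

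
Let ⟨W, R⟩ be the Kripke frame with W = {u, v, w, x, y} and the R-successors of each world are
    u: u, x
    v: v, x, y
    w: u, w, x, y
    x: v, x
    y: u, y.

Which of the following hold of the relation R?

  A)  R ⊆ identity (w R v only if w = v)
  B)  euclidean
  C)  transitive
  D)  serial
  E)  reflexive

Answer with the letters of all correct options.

(A) not ⊆ identity: u R x with u ≠ x.
(B) not euclidean: u R x and u R u but not x R u.
(C) not transitive: u R x and x R v but not u R v.
(D) serial: every world has an R-successor.
(E) reflexive: each world relates to itself.

D, E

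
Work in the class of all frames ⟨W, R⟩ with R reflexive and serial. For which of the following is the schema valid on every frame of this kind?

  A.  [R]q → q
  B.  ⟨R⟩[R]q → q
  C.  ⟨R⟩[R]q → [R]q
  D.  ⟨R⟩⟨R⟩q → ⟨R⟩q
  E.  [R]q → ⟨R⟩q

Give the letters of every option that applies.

A, E

(A) axiom T: valid iff R is reflexive. Every such R is reflexive — valid.
(B) ⟨R⟩[R]q → q is the dual of axiom B, which corresponds to symmetry. Such an R need not be symmetric — not valid.
(C) ⟨R⟩[R]q → [R]q is the dual of axiom 5; it is valid on a frame exactly when R is euclidean. Such an R need not be euclidean, so not valid.
(D) ⟨R⟩⟨R⟩q → ⟨R⟩q (the dual of axiom 4) characterises the transitive frames. Such an R need not be transitive — not valid.
(E) [R]q → ⟨R⟩q is axiom D; it is valid on a frame exactly when R is serial. Every such R is serial, so valid.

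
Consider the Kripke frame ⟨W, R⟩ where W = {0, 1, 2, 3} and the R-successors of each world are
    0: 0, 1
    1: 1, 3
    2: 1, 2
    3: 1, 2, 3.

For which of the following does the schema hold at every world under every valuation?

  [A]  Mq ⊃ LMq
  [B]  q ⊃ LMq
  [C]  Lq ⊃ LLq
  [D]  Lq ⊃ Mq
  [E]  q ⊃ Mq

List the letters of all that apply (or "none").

D, E

R is reflexive: each world relates to itself.
R is not symmetric: 0 R 1 but not 1 R 0.
R is not transitive: 0 R 1 and 1 R 3 but not 0 R 3.
R is not euclidean: 0 R 1 and 0 R 0 but not 1 R 0.
R is serial: every world has an R-successor.
(A) Mq ⊃ LMq is axiom 5; it is valid on a frame exactly when R is euclidean. R is not euclidean, so not valid.
(B) q ⊃ LMq is axiom B; it is valid on a frame exactly when R is symmetric. R is not symmetric, so not valid.
(C) Lq ⊃ LLq (axiom 4) characterises the transitive frames. R is not transitive — not valid.
(D) Lq ⊃ Mq (axiom D) characterises the serial frames. R is serial — valid.
(E) q ⊃ Mq is the dual of axiom T; it is valid on a frame exactly when R is reflexive. R is reflexive, so valid.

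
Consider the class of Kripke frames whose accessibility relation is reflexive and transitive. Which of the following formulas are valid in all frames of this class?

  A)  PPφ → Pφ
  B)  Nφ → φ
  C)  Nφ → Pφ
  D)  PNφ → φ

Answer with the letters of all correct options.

Reflexive relations are serial.
(A) the dual of axiom 4: valid iff R is transitive. Every such R is transitive — valid.
(B) Nφ → φ is axiom T; it is valid on a frame exactly when R is reflexive. Every such R is reflexive, so valid.
(C) Nφ → Pφ is axiom D; it is valid on a frame exactly when R is serial. Every such R is serial, so valid.
(D) PNφ → φ is the dual of axiom B; it is valid on a frame exactly when R is symmetric. Such an R need not be symmetric, so not valid.

A, B, C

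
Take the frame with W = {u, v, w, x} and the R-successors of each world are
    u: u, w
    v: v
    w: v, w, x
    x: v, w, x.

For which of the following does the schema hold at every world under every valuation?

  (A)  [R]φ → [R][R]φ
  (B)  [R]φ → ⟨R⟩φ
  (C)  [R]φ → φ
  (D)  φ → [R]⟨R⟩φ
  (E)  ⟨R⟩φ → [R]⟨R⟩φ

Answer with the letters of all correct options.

R is reflexive: each world relates to itself.
R is not symmetric: u R w but not w R u.
R is not transitive: u R w and w R v but not u R v.
R is not euclidean: u R w and u R u but not w R u.
R is serial: every world has an R-successor.
(A) [R]φ → [R][R]φ is axiom 4; it is valid on a frame exactly when R is transitive. R is not transitive, so not valid.
(B) [R]φ → ⟨R⟩φ is axiom D; it is valid on a frame exactly when R is serial. R is serial, so valid.
(C) [R]φ → φ is axiom T, which corresponds to reflexivity. R is reflexive — valid.
(D) axiom B: valid iff R is symmetric. R is not symmetric — not valid.
(E) ⟨R⟩φ → [R]⟨R⟩φ (axiom 5) characterises the euclidean frames. R is not euclidean — not valid.

B, C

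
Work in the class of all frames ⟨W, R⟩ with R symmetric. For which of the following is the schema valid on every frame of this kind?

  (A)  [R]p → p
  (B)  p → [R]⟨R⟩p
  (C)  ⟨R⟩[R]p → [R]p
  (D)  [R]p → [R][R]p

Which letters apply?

(A) [R]p → p (axiom T) characterises the reflexive frames. Such an R need not be reflexive — not valid.
(B) p → [R]⟨R⟩p is axiom B; it is valid on a frame exactly when R is symmetric. Every such R is symmetric, so valid.
(C) ⟨R⟩[R]p → [R]p (the dual of axiom 5) characterises the euclidean frames. Such an R need not be euclidean — not valid.
(D) [R]p → [R][R]p is axiom 4; it is valid on a frame exactly when R is transitive. Such an R need not be transitive, so not valid.

B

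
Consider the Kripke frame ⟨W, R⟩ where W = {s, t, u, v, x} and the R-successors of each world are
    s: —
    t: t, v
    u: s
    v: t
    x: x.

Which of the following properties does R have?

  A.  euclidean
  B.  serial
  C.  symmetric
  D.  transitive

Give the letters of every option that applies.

(A) not euclidean: t R v and t R v but not v R v.
(B) not serial: s has no R-successor.
(C) not symmetric: u R s but not s R u.
(D) not transitive: v R t and t R v but not v R v.

none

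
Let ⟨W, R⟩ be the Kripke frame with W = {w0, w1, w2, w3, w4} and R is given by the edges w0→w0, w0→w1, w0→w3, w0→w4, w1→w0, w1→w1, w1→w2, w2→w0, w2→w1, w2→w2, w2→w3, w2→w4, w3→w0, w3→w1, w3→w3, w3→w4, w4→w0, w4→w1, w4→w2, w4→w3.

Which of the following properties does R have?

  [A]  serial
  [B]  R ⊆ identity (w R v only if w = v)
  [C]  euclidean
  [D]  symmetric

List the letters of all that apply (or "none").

(A) serial: every world has an R-successor.
(B) not ⊆ identity: w0 R w1 with w0 ≠ w1.
(C) not euclidean: w0 R w1 and w0 R w3 but not w1 R w3.
(D) not symmetric: w2 R w0 but not w0 R w2.

A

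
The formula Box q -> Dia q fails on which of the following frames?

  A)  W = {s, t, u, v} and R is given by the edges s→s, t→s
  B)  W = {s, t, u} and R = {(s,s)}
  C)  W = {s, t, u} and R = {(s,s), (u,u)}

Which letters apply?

A, B, C

The schema Box q -> Dia q is axiom D; it is valid on a frame iff R is serial.
(A) R is not serial (u has no R-successor), so the schema fails here.
(B) R is not serial (t has no R-successor), so the schema fails here.
(C) R is not serial (t has no R-successor), so the schema fails here.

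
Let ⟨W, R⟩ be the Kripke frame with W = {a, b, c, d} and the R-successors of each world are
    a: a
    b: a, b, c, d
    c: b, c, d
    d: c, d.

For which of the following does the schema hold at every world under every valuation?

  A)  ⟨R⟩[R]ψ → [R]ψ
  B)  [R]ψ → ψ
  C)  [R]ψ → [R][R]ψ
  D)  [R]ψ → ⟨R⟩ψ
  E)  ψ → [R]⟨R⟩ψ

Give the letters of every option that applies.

B, D

R is reflexive: each world relates to itself.
R is not symmetric: b R a but not a R b.
R is not transitive: c R b and b R a but not c R a.
R is not euclidean: b R a and b R b but not a R b.
R is serial: every world has an R-successor.
(A) ⟨R⟩[R]ψ → [R]ψ (the dual of axiom 5) characterises the euclidean frames. R is not euclidean — not valid.
(B) [R]ψ → ψ (axiom T) characterises the reflexive frames. R is reflexive — valid.
(C) [R]ψ → [R][R]ψ is axiom 4; it is valid on a frame exactly when R is transitive. R is not transitive, so not valid.
(D) [R]ψ → ⟨R⟩ψ is axiom D, which corresponds to seriality. R is serial — valid.
(E) ψ → [R]⟨R⟩ψ is axiom B, which corresponds to symmetry. R is not symmetric — not valid.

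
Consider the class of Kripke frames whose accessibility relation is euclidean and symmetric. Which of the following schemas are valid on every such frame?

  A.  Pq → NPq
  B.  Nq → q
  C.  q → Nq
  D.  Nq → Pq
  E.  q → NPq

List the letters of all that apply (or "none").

A, E

A symmetric euclidean relation is transitive (uRv and vRw give vRu by symmetry, then uRw by the euclidean condition, applied at v).
(A) Pq → NPq is axiom 5, which corresponds to the euclidean property. Every such R is euclidean — valid.
(B) Nq → q (axiom T) characterises the reflexive frames. Such an R need not be reflexive — not valid.
(C) q → Nq is equivalent to ◇p→p; it holds exactly when R ⊆ identity. Such an R need not be a subset of the identity — not valid.
(D) Nq → Pq is axiom D; it is valid on a frame exactly when R is serial. Such an R need not be serial, so not valid.
(E) axiom B: valid iff R is symmetric. Every such R is symmetric — valid.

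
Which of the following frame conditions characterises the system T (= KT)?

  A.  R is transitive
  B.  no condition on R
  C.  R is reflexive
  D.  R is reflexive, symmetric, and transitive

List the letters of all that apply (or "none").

C

(A) this class determines K4, not T (= KT).
(B) this class determines K, not T (= KT).
(C) T (= KT) is sound and complete for exactly this class.
(D) this class determines S5, not T (= KT).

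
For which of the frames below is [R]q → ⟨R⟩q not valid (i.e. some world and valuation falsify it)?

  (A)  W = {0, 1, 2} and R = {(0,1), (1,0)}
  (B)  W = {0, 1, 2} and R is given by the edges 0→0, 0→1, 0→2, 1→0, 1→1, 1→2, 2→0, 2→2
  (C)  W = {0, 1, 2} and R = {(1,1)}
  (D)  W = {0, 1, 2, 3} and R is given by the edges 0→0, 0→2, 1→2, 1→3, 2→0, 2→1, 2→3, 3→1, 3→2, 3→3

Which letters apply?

A, C

The schema [R]q → ⟨R⟩q is axiom D; it is valid on a frame iff R is serial.
(A) R is not serial (2 has no R-successor), so the schema fails here.
(B) R is serial (every world has an R-successor), so the schema is valid here.
(C) R is not serial (0 has no R-successor), so the schema fails here.
(D) R is serial (every world has an R-successor), so the schema is valid here.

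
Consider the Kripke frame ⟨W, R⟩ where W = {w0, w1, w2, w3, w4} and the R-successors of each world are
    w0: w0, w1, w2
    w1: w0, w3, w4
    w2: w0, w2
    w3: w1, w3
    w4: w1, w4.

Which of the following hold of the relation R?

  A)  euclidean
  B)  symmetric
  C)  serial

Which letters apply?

(A) not euclidean: w0 R w1 and w0 R w2 but not w1 R w2.
(B) symmetric: every R-edge is matched by its reverse.
(C) serial: every world has an R-successor.

B, C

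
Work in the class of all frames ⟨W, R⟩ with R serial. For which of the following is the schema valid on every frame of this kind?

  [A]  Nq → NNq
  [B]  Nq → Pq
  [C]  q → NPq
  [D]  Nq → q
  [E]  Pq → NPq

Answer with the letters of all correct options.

(A) Nq → NNq is axiom 4; it is valid on a frame exactly when R is transitive. Such an R need not be transitive, so not valid.
(B) Nq → Pq is axiom D; it is valid on a frame exactly when R is serial. Every such R is serial, so valid.
(C) axiom B: valid iff R is symmetric. Such an R need not be symmetric — not valid.
(D) Nq → q is axiom T; it is valid on a frame exactly when R is reflexive. Such an R need not be reflexive, so not valid.
(E) Pq → NPq is axiom 5, which corresponds to the euclidean property. Such an R need not be euclidean — not valid.

B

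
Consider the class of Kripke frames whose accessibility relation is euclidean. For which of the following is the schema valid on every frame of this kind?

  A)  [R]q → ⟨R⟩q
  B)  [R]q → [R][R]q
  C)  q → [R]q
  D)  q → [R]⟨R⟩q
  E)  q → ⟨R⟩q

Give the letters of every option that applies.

(A) [R]q → ⟨R⟩q is axiom D, which corresponds to seriality. Such an R need not be serial — not valid.
(B) axiom 4: valid iff R is transitive. Such an R need not be transitive — not valid.
(C) q → [R]q is equivalent to ◇p→p; it holds exactly when R ⊆ identity. Such an R need not be a subset of the identity — not valid.
(D) q → [R]⟨R⟩q is axiom B, which corresponds to symmetry. Such an R need not be symmetric — not valid.
(E) q → ⟨R⟩q is the dual of axiom T, which corresponds to reflexivity. Such an R need not be reflexive — not valid.

none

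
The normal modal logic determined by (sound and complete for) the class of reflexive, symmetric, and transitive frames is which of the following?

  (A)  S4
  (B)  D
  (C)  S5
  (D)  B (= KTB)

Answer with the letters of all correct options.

(A) S4 is determined by the class of reflexive and transitive frames.
(B) D is determined by the class of serial frames.
(C) S5 is determined by exactly this class.
(D) B (= KTB) is determined by the class of reflexive and symmetric frames.

C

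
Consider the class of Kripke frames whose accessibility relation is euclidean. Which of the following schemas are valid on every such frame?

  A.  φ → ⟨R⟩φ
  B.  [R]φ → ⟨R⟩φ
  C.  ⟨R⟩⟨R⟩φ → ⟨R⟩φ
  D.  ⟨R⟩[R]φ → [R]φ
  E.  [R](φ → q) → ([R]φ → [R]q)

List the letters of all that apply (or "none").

(A) φ → ⟨R⟩φ (the dual of axiom T) characterises the reflexive frames. Such an R need not be reflexive — not valid.
(B) [R]φ → ⟨R⟩φ is axiom D; it is valid on a frame exactly when R is serial. Such an R need not be serial, so not valid.
(C) ⟨R⟩⟨R⟩φ → ⟨R⟩φ is the dual of axiom 4; it is valid on a frame exactly when R is transitive. Such an R need not be transitive, so not valid.
(D) ⟨R⟩[R]φ → [R]φ is the dual of axiom 5, which corresponds to the euclidean property. Every such R is euclidean — valid.
(E) this is just K, valid on every normal frame.

D, E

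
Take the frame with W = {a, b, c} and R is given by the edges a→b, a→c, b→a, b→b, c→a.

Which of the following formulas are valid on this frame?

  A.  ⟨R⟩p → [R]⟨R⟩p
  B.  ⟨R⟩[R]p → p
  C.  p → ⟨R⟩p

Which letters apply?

B

R is not reflexive: not a R a.
R is symmetric: every R-edge is matched by its reverse.
R is not euclidean: a R b and a R c but not b R c.
(A) ⟨R⟩p → [R]⟨R⟩p is axiom 5; it is valid on a frame exactly when R is euclidean. R is not euclidean, so not valid.
(B) ⟨R⟩[R]p → p is the dual of axiom B; it is valid on a frame exactly when R is symmetric. R is symmetric, so valid.
(C) the dual of axiom T: valid iff R is reflexive. R is not reflexive — not valid.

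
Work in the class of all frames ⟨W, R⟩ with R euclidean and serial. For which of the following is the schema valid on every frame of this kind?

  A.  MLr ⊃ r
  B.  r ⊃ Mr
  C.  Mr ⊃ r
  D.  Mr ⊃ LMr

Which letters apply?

(A) MLr ⊃ r (the dual of axiom B) characterises the symmetric frames. Such an R need not be symmetric — not valid.
(B) the dual of axiom T: valid iff R is reflexive. Such an R need not be reflexive — not valid.
(C) Mr ⊃ r (the converse of T) corresponds to R being a subset of the identity. Such an R need not be a subset of the identity, so not valid.
(D) axiom 5: valid iff R is euclidean. Every such R is euclidean — valid.

D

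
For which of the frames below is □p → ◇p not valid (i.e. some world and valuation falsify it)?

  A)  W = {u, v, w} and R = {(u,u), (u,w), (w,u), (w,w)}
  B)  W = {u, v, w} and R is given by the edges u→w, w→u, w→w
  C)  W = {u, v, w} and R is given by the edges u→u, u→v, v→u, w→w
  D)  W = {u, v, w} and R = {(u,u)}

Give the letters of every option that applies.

A, B, D

The schema □p → ◇p is axiom D; it is valid on a frame iff R is serial.
(A) R is not serial (v has no R-successor), so the schema fails here.
(B) R is not serial (v has no R-successor), so the schema fails here.
(C) R is serial (every world has an R-successor), so the schema is valid here.
(D) R is not serial (v has no R-successor), so the schema fails here.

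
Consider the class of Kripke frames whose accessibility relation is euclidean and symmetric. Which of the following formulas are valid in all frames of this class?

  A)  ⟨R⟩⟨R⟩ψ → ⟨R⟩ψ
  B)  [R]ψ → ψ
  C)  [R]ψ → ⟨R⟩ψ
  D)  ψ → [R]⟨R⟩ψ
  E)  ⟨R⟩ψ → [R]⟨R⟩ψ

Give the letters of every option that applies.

A, D, E

A symmetric euclidean relation is transitive (uRv and vRw give vRu by symmetry, then uRw by the euclidean condition, applied at v).
(A) ⟨R⟩⟨R⟩ψ → ⟨R⟩ψ is the dual of axiom 4; it is valid on a frame exactly when R is transitive. Every such R is transitive, so valid.
(B) axiom T: valid iff R is reflexive. Such an R need not be reflexive — not valid.
(C) [R]ψ → ⟨R⟩ψ (axiom D) characterises the serial frames. Such an R need not be serial — not valid.
(D) axiom B: valid iff R is symmetric. Every such R is symmetric — valid.
(E) ⟨R⟩ψ → [R]⟨R⟩ψ is axiom 5, which corresponds to the euclidean property. Every such R is euclidean — valid.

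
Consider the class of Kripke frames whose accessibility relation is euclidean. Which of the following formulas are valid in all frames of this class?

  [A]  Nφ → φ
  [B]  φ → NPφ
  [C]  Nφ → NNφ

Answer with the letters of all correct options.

(A) Nφ → φ is axiom T, which corresponds to reflexivity. Such an R need not be reflexive — not valid.
(B) axiom B: valid iff R is symmetric. Such an R need not be symmetric — not valid.
(C) Nφ → NNφ (axiom 4) characterises the transitive frames. Such an R need not be transitive — not valid.

none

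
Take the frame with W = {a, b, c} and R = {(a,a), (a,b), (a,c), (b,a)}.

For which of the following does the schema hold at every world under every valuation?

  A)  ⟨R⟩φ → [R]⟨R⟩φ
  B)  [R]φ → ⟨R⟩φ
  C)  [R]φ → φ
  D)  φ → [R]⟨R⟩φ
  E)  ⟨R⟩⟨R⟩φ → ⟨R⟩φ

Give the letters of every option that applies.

none

R is not reflexive: not b R b.
R is not symmetric: a R c but not c R a.
R is not transitive: b R a and a R b but not b R b.
R is not euclidean: a R b and a R c but not b R c.
R is not serial: c has no R-successor.
(A) ⟨R⟩φ → [R]⟨R⟩φ is axiom 5; it is valid on a frame exactly when R is euclidean. R is not euclidean, so not valid.
(B) [R]φ → ⟨R⟩φ is axiom D, which corresponds to seriality. R is not serial — not valid.
(C) [R]φ → φ is axiom T; it is valid on a frame exactly when R is reflexive. R is not reflexive, so not valid.
(D) φ → [R]⟨R⟩φ is axiom B; it is valid on a frame exactly when R is symmetric. R is not symmetric, so not valid.
(E) ⟨R⟩⟨R⟩φ → ⟨R⟩φ is the dual of axiom 4, which corresponds to transitivity. R is not transitive — not valid.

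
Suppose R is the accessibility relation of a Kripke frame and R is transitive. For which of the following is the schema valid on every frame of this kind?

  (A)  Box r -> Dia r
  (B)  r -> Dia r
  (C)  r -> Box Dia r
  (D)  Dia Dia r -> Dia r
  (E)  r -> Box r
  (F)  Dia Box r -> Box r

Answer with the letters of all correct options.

(A) Box r -> Dia r (axiom D) characterises the serial frames. Such an R need not be serial — not valid.
(B) r -> Dia r (the dual of axiom T) characterises the reflexive frames. Such an R need not be reflexive — not valid.
(C) axiom B: valid iff R is symmetric. Such an R need not be symmetric — not valid.
(D) the dual of axiom 4: valid iff R is transitive. Every such R is transitive — valid.
(E) r -> Box r is equivalent to ◇p→p; it holds exactly when R ⊆ identity. Such an R need not be a subset of the identity — not valid.
(F) Dia Box r -> Box r (the dual of axiom 5) characterises the euclidean frames. Such an R need not be euclidean — not valid.

D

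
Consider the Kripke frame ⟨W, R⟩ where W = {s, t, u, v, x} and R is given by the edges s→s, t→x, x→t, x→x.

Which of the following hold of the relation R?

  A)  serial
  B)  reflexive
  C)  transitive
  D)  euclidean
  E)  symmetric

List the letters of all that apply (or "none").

E

(A) not serial: u has no R-successor.
(B) not reflexive: not t R t.
(C) not transitive: t R x and x R t but not t R t.
(D) not euclidean: x R t and x R t but not t R t.
(E) symmetric: every R-edge is matched by its reverse.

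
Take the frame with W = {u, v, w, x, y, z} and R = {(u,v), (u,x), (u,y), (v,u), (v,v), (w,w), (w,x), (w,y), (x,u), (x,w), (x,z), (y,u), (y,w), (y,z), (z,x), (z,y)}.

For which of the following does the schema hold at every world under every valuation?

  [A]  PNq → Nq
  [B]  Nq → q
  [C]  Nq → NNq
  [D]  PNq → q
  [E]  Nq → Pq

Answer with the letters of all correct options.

R is not reflexive: not u R u.
R is symmetric: every R-edge is matched by its reverse.
R is not transitive: u R v and v R u but not u R u.
R is not euclidean: u R v and u R x but not v R x.
R is serial: every world has an R-successor.
(A) PNq → Nq (the dual of axiom 5) characterises the euclidean frames. R is not euclidean — not valid.
(B) axiom T: valid iff R is reflexive. R is not reflexive — not valid.
(C) Nq → NNq is axiom 4, which corresponds to transitivity. R is not transitive — not valid.
(D) the dual of axiom B: valid iff R is symmetric. R is symmetric — valid.
(E) Nq → Pq is axiom D, which corresponds to seriality. R is serial — valid.

D, E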